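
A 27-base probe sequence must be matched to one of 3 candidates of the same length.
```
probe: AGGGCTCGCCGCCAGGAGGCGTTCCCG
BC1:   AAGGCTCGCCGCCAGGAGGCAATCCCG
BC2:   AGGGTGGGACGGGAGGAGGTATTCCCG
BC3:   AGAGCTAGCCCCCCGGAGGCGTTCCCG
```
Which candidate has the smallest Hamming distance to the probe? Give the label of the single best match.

BC1

Hamming distances to probe — BC1: 3; BC2: 8; BC3: 4.
Smallest is BC1 with 3 mismatches.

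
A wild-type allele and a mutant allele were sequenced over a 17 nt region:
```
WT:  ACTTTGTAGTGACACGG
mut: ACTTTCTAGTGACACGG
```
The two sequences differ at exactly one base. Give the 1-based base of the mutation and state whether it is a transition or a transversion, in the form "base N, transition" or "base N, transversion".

base 6, transversion

The sequences differ only at base 6: G→C (purine→pyrimidine), a transversion.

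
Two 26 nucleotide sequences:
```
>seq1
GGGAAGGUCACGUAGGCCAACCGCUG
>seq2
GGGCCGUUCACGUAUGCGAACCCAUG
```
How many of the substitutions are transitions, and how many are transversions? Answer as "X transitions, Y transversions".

Transitions (purine↔purine or pyrimidine↔pyrimidine): none.
Transversions (purine↔pyrimidine): 4 A→C, 5 A→C, 7 G→U, 15 G→U, 18 C→G, 23 G→C, 24 C→A.

0 transitions, 7 transversions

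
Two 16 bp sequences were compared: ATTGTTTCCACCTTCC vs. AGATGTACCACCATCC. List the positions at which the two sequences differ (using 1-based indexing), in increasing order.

2, 3, 4, 5, 7, 13

Scanning 1-based: 2: T/G; 3: T/A; 4: G/T; 5: T/G; 7: T/A; 13: T/A.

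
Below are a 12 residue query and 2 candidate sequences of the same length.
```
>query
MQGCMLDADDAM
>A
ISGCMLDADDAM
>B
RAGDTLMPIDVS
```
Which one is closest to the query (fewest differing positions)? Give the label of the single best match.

A differs at 2 positions; B differs at 9 positions. The closest is A.

A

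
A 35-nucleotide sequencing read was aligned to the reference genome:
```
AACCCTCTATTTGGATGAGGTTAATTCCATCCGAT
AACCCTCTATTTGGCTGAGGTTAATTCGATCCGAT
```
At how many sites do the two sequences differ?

2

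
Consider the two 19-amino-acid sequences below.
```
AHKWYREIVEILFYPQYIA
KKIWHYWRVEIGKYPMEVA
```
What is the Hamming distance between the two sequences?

12

The sequences differ at residues 1, 2, 3, 5, 6, 7, 8, 12, 13, 16, 17, 18 (1-based) — 12 in total.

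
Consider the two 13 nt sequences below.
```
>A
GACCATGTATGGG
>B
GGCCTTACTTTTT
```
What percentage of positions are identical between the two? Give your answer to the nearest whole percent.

38%

Mismatches at positions 2, 5, 7, 8, 9, 11, 12, 13 (1-based): 8 of 13.
Identical positions: 5/13 = 38.46% → 38%.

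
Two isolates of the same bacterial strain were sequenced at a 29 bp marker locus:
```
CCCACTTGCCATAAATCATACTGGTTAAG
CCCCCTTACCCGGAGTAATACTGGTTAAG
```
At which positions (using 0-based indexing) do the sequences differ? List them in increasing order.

Scanning 0-based: 3: A/C; 7: G/A; 10: A/C; 11: T/G; 12: A/G; 14: A/G; 16: C/A.

3, 7, 10, 11, 12, 14, 16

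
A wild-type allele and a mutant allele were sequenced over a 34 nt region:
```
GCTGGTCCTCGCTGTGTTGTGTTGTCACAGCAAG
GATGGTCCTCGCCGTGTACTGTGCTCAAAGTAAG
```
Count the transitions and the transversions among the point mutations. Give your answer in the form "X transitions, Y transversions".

2 transitions, 6 transversions

Mismatches (1-based):
site 2: C→A (pyrimidine→purine, transversion)
site 13: T→C (pyrimidine→pyrimidine, transition)
site 18: T→A (pyrimidine→purine, transversion)
site 19: G→C (purine→pyrimidine, transversion)
site 23: T→G (pyrimidine→purine, transversion)
site 24: G→C (purine→pyrimidine, transversion)
site 28: C→A (pyrimidine→purine, transversion)
site 31: C→T (pyrimidine→pyrimidine, transition)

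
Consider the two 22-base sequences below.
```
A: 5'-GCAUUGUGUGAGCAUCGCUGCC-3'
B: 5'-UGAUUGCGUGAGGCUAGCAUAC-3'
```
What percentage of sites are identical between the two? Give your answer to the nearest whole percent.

59%

Mismatches at positions 1, 2, 7, 13, 14, 16, 19, 20, 21 (1-based): 9 of 22.
Identical positions: 13/22 = 59.09% → 59%.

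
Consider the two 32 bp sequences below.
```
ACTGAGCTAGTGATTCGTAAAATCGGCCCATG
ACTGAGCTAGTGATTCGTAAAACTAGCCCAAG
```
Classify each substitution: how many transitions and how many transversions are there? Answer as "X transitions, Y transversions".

3 transitions, 1 transversion

Transitions (purine↔purine or pyrimidine↔pyrimidine): 23 T→C, 24 C→T, 25 G→A.
Transversions (purine↔pyrimidine): 31 T→A.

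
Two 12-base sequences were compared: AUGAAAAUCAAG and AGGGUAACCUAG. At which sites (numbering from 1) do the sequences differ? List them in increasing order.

Scanning 1-based: 2: U/G; 4: A/G; 5: A/U; 8: U/C; 10: A/U.

2, 4, 5, 8, 10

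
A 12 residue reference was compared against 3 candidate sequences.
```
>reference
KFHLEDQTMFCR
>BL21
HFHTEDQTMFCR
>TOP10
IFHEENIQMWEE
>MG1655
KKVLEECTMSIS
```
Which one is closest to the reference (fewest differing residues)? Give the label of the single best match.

BL21 differs at 2 residues; TOP10 differs at 8 residues; MG1655 differs at 7 residues. The closest is BL21.

BL21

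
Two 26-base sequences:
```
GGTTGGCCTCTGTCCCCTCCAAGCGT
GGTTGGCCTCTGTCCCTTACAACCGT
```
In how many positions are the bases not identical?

Mismatches (1-based): position 17: C→T; position 19: C→A; position 23: G→C.

3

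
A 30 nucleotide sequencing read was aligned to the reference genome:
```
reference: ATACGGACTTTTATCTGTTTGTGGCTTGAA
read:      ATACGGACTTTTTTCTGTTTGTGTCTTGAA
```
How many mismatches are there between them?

2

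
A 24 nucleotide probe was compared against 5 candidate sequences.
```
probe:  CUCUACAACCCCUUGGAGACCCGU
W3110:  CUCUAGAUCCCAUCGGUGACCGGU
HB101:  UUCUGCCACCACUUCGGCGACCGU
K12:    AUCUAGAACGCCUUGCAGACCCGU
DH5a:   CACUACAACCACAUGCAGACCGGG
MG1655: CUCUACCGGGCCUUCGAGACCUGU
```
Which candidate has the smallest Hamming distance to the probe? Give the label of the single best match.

K12

Hamming distances to probe — W3110: 6; HB101: 9; K12: 4; DH5a: 6; MG1655: 6.
Smallest is K12 with 4 mismatches.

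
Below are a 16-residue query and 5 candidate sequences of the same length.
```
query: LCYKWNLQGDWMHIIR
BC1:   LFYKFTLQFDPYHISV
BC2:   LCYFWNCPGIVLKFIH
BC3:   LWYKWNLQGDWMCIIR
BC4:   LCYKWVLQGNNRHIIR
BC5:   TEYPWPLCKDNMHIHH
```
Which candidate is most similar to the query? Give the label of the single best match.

BC3

BC1 differs at 8 residues; BC2 differs at 9 residues; BC3 differs at 2 residues; BC4 differs at 4 residues; BC5 differs at 9 residues. The closest is BC3.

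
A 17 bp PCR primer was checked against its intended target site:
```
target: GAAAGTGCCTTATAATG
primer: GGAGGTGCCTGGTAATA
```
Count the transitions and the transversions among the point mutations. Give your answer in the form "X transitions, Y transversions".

4 transitions, 1 transversion

Transitions (purine↔purine or pyrimidine↔pyrimidine): 2 A→G, 4 A→G, 12 A→G, 17 G→A.
Transversions (purine↔pyrimidine): 11 T→G.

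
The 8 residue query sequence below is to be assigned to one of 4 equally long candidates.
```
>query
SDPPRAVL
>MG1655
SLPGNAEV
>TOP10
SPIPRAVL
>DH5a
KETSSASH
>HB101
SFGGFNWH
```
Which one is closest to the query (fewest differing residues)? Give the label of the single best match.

MG1655 differs at 5 residues; TOP10 differs at 2 residues; DH5a differs at 7 residues; HB101 differs at 7 residues. The closest is TOP10.

TOP10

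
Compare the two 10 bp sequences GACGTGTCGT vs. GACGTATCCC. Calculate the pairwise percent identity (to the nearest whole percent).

3 positions differ (6, 9, 10), so 7 of 10 match: 7/10 = 70%.

70%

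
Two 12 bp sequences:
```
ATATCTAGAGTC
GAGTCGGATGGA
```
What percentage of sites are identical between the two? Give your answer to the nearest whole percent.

9 positions differ (1, 2, 3, 6, 7, 8, 9, 11, 12), so 3 of 12 match: 3/12 = 25%.

25%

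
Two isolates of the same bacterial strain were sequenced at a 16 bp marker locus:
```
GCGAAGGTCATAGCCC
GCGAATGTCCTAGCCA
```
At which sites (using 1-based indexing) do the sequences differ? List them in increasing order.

Scanning 1-based: 6: G/T; 10: A/C; 16: C/A.

6, 10, 16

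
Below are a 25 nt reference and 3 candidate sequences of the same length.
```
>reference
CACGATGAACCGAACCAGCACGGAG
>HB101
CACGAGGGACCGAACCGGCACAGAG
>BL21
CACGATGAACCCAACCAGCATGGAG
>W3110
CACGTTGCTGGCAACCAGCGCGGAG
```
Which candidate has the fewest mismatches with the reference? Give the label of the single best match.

BL21

Hamming distances to reference — HB101: 4; BL21: 2; W3110: 7.
Smallest is BL21 with 2 mismatches.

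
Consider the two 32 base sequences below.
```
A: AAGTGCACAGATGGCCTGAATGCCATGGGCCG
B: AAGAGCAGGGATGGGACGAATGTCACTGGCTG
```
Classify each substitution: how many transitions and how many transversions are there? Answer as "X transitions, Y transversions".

Transitions (purine↔purine or pyrimidine↔pyrimidine): 9 A→G, 17 T→C, 23 C→T, 26 T→C, 31 C→T.
Transversions (purine↔pyrimidine): 4 T→A, 8 C→G, 15 C→G, 16 C→A, 27 G→T.

5 transitions, 5 transversions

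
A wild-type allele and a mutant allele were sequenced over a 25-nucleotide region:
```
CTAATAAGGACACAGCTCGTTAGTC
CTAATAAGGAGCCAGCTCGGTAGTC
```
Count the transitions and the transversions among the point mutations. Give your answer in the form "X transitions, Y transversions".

Transitions (purine↔purine or pyrimidine↔pyrimidine): none.
Transversions (purine↔pyrimidine): 11 C→G, 12 A→C, 20 T→G.

0 transitions, 3 transversions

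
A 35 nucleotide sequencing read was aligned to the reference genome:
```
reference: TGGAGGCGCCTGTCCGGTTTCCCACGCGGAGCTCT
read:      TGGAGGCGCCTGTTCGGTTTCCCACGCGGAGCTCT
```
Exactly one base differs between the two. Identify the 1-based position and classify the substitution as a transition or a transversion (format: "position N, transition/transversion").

Position 14 changes C→T. C is a pyrimidine and T is a pyrimidine, so this is a transition.

position 14, transition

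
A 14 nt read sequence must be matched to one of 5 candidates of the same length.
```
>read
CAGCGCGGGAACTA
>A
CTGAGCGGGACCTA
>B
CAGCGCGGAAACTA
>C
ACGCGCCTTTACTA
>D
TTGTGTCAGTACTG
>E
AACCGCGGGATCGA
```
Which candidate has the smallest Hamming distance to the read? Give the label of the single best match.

B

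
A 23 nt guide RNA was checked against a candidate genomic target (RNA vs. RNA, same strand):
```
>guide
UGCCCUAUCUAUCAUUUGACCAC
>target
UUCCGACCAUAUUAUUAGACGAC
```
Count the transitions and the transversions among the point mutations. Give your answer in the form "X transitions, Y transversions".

2 transitions, 7 transversions

Transitions (purine↔purine or pyrimidine↔pyrimidine): 8 U→C, 13 C→U.
Transversions (purine↔pyrimidine): 2 G→U, 5 C→G, 6 U→A, 7 A→C, 9 C→A, 17 U→A, 21 C→G.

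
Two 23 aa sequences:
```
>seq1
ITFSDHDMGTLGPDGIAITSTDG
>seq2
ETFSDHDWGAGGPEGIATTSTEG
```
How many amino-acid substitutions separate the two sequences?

Mismatches (1-based): residue 1: I→E; residue 8: M→W; residue 10: T→A; residue 11: L→G; residue 14: D→E; residue 18: I→T; residue 22: D→E.

7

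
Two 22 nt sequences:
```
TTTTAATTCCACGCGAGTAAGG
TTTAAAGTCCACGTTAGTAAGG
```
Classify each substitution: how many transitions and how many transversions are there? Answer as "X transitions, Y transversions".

1 transition, 3 transversions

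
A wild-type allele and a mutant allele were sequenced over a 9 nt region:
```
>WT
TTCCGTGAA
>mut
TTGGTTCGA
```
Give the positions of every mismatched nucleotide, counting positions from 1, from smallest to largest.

Differences at position 3 (C→G), position 4 (C→G), position 5 (G→T), position 7 (G→C), position 8 (A→G).

3, 4, 5, 7, 8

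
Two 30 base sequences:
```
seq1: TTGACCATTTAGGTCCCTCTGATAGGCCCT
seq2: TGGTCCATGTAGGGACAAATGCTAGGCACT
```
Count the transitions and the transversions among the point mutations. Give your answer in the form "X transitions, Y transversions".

0 transitions, 10 transversions

Transitions (purine↔purine or pyrimidine↔pyrimidine): none.
Transversions (purine↔pyrimidine): 2 T→G, 4 A→T, 9 T→G, 14 T→G, 15 C→A, 17 C→A, 18 T→A, 19 C→A, 22 A→C, 28 C→A.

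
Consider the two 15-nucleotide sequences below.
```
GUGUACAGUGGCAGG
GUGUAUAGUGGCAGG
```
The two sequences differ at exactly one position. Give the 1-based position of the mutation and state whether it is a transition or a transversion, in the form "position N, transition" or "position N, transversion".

position 6, transition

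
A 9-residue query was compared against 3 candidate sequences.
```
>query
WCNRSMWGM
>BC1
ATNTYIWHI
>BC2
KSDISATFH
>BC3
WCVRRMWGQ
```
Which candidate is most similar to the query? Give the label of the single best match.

BC3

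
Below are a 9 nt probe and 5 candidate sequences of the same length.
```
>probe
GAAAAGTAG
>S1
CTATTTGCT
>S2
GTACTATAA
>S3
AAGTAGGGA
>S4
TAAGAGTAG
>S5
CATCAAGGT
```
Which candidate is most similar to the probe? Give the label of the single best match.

S1 differs at 8 bases; S2 differs at 5 bases; S3 differs at 6 bases; S4 differs at 2 bases; S5 differs at 7 bases. The closest is S4.

S4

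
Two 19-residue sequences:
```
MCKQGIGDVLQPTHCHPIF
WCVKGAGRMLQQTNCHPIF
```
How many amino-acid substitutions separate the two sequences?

Comparing position by position, 8 residues differ: 1 (M/W), 3 (K/V), 4 (Q/K), 6 (I/A), 8 (D/R), 9 (V/M), 12 (P/Q), 14 (H/N).

8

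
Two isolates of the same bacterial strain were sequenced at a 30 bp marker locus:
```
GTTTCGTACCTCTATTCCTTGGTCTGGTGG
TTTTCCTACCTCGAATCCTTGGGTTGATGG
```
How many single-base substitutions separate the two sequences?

7

The sequences differ at positions 1, 6, 13, 15, 23, 24, 27 (1-based) — 7 in total.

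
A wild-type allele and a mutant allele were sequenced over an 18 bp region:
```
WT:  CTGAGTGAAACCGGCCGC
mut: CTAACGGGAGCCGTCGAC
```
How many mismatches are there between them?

Comparing position by position, 8 sites differ: 3 (G/A), 5 (G/C), 6 (T/G), 8 (A/G), 10 (A/G), 14 (G/T), 16 (C/G), 17 (G/A).

8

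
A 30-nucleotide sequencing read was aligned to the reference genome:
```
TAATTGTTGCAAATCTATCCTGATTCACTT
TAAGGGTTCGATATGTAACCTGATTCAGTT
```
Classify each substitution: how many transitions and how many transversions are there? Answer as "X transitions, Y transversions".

0 transitions, 8 transversions

Mismatches (1-based):
position 4: T→G (pyrimidine→purine, transversion)
position 5: T→G (pyrimidine→purine, transversion)
position 9: G→C (purine→pyrimidine, transversion)
position 10: C→G (pyrimidine→purine, transversion)
position 12: A→T (purine→pyrimidine, transversion)
position 15: C→G (pyrimidine→purine, transversion)
position 18: T→A (pyrimidine→purine, transversion)
position 28: C→G (pyrimidine→purine, transversion)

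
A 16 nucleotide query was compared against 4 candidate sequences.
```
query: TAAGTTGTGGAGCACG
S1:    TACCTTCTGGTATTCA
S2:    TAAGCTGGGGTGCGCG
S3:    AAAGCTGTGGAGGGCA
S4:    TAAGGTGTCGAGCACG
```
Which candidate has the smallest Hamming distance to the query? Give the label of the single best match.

S4

Hamming distances to query — S1: 8; S2: 4; S3: 5; S4: 2.
Smallest is S4 with 2 mismatches.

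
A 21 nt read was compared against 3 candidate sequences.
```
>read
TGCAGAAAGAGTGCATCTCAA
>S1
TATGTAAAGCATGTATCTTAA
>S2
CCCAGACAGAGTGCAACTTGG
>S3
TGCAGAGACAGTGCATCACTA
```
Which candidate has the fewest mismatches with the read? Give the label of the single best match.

S1 differs at 8 positions; S2 differs at 7 positions; S3 differs at 4 positions. The closest is S3.

S3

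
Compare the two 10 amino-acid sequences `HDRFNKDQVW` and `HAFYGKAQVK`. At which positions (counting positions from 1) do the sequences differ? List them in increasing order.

2, 3, 4, 5, 7, 10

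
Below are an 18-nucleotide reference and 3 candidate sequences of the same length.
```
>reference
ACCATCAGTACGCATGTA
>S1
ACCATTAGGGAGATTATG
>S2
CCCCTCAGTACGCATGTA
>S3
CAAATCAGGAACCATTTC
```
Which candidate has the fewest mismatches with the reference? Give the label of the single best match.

S1 differs at 8 positions; S2 differs at 2 positions; S3 differs at 8 positions. The closest is S2.

S2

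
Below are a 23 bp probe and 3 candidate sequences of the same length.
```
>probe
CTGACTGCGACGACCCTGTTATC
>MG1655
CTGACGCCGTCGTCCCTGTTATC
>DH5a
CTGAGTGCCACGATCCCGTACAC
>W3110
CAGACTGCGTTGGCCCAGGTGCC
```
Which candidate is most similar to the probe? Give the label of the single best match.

MG1655 differs at 4 positions; DH5a differs at 7 positions; W3110 differs at 8 positions. The closest is MG1655.

MG1655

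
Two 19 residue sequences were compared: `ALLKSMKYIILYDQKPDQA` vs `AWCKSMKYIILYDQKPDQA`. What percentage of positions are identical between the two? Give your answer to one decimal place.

2 positions differ (2, 3), so 17 of 19 match: 17/19 = 89.47%.

89.5%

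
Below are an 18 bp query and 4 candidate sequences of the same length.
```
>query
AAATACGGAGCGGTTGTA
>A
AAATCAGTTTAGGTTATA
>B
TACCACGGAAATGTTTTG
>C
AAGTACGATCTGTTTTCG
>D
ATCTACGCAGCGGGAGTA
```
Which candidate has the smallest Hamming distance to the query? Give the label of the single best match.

D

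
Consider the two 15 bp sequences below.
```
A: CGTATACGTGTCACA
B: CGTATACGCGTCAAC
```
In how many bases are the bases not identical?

Mismatches (1-based): base 9: T→C; base 14: C→A; base 15: A→C.

3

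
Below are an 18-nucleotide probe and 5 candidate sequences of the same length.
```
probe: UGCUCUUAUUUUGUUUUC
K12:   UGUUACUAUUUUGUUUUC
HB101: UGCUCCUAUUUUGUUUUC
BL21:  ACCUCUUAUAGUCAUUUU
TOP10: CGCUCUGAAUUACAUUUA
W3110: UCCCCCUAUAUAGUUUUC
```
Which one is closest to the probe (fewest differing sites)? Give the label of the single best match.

HB101

Hamming distances to probe — K12: 3; HB101: 1; BL21: 7; TOP10: 7; W3110: 5.
Smallest is HB101 with 1 mismatch.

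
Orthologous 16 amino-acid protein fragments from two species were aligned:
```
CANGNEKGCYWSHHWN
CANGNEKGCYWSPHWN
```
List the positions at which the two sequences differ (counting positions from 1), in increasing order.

13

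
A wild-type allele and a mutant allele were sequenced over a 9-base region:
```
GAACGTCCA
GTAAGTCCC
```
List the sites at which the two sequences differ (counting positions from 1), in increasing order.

2, 4, 9

Differences at site 2 (A→T), site 4 (C→A), site 9 (A→C).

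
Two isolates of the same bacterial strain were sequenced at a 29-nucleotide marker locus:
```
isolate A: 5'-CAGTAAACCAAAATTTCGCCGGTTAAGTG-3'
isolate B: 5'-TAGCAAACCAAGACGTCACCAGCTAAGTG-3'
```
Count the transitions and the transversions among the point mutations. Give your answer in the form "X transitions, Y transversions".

7 transitions, 1 transversion

Mismatches (1-based):
site 1: C→T (pyrimidine→pyrimidine, transition)
site 4: T→C (pyrimidine→pyrimidine, transition)
site 12: A→G (purine→purine, transition)
site 14: T→C (pyrimidine→pyrimidine, transition)
site 15: T→G (pyrimidine→purine, transversion)
site 18: G→A (purine→purine, transition)
site 21: G→A (purine→purine, transition)
site 23: T→C (pyrimidine→pyrimidine, transition)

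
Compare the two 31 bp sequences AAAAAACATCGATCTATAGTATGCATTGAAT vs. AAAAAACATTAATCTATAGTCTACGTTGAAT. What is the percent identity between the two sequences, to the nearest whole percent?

84%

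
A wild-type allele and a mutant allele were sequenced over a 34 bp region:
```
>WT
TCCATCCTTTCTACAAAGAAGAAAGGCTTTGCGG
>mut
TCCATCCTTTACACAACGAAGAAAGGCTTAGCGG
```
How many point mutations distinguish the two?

Comparing position by position, 4 positions differ: 11 (C/A), 12 (T/C), 17 (A/C), 30 (T/A).

4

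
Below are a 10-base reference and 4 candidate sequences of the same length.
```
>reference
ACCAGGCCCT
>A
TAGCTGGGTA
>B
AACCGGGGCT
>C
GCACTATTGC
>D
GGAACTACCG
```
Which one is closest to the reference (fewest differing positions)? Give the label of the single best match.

Hamming distances to reference — A: 9; B: 4; C: 9; D: 7.
Smallest is B with 4 mismatches.

B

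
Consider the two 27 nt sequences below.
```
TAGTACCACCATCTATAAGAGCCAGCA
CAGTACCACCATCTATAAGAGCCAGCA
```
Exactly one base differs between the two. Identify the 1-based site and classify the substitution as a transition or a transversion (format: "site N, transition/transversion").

site 1, transition

The sequences differ only at site 1: T→C (pyrimidine→pyrimidine), a transition.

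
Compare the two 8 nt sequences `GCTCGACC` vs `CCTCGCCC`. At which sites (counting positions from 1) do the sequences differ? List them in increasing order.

Scanning 1-based: 1: G/C; 6: A/C.

1, 6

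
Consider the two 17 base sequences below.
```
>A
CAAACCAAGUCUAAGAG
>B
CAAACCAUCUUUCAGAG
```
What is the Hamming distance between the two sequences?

4

The sequences differ at bases 8, 9, 11, 13 (1-based) — 4 in total.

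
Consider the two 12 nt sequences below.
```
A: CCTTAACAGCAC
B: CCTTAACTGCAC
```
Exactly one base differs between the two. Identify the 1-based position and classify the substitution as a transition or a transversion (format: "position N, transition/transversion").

position 8, transversion

Position 8 changes A→T. A is a purine and T is a pyrimidine, so this is a transversion.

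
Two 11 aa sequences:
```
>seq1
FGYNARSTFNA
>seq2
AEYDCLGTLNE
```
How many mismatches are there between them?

8

Comparing position by position, 8 residues differ: 1 (F/A), 2 (G/E), 4 (N/D), 5 (A/C), 6 (R/L), 7 (S/G), 9 (F/L), 11 (A/E).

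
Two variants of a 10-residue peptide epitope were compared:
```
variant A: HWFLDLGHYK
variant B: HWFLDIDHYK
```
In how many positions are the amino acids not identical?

2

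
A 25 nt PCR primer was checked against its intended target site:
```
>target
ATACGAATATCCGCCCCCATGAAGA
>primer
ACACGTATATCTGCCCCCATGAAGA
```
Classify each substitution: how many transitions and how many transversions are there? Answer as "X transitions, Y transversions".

2 transitions, 1 transversion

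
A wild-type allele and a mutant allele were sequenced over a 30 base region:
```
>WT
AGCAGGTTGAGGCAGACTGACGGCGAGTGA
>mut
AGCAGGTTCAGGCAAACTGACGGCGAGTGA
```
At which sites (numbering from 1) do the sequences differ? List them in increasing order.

9, 15

Differences at site 9 (G→C), site 15 (G→A).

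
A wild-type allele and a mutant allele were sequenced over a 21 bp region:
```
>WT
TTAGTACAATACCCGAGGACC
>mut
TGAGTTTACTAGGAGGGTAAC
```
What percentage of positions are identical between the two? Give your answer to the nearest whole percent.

Mismatches at positions 2, 6, 7, 9, 12, 13, 14, 16, 18, 20 (1-based): 10 of 21.
Identical positions: 11/21 = 52.38% → 52%.

52%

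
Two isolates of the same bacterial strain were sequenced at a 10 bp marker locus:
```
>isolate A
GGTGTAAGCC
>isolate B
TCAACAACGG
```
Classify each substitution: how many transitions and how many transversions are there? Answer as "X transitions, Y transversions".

2 transitions, 6 transversions

Transitions (purine↔purine or pyrimidine↔pyrimidine): 4 G→A, 5 T→C.
Transversions (purine↔pyrimidine): 1 G→T, 2 G→C, 3 T→A, 8 G→C, 9 C→G, 10 C→G.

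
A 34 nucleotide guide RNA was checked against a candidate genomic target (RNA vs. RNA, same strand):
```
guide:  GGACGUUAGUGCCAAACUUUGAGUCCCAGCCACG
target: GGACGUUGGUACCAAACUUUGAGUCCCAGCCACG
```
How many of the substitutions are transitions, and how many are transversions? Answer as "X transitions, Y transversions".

2 transitions, 0 transversions

Transitions (purine↔purine or pyrimidine↔pyrimidine): 8 A→G, 11 G→A.
Transversions (purine↔pyrimidine): none.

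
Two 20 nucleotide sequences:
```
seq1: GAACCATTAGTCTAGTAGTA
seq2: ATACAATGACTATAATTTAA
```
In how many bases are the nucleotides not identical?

Comparing position by position, 10 bases differ: 1 (G/A), 2 (A/T), 5 (C/A), 8 (T/G), 10 (G/C), 12 (C/A), 15 (G/A), 17 (A/T), 18 (G/T), 19 (T/A).

10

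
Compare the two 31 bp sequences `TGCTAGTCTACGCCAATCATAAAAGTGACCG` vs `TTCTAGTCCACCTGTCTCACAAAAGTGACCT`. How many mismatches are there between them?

9

Comparing position by position, 9 bases differ: 2 (G/T), 9 (T/C), 12 (G/C), 13 (C/T), 14 (C/G), 15 (A/T), 16 (A/C), 20 (T/C), 31 (G/T).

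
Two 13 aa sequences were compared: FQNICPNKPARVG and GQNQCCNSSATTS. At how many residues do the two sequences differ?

8

Comparing position by position, 8 residues differ: 1 (F/G), 4 (I/Q), 6 (P/C), 8 (K/S), 9 (P/S), 11 (R/T), 12 (V/T), 13 (G/S).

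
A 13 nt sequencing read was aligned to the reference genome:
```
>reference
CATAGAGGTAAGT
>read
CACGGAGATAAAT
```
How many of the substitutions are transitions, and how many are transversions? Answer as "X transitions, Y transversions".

4 transitions, 0 transversions

Mismatches (1-based):
site 3: T→C (pyrimidine→pyrimidine, transition)
site 4: A→G (purine→purine, transition)
site 8: G→A (purine→purine, transition)
site 12: G→A (purine→purine, transition)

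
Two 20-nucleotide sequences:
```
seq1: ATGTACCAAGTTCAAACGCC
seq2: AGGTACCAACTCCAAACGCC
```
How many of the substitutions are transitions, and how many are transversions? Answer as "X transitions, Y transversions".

Transitions (purine↔purine or pyrimidine↔pyrimidine): 12 T→C.
Transversions (purine↔pyrimidine): 2 T→G, 10 G→C.

1 transition, 2 transversions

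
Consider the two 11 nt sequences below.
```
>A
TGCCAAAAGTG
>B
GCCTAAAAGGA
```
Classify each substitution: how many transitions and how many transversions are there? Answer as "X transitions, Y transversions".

2 transitions, 3 transversions

Transitions (purine↔purine or pyrimidine↔pyrimidine): 4 C→T, 11 G→A.
Transversions (purine↔pyrimidine): 1 T→G, 2 G→C, 10 T→G.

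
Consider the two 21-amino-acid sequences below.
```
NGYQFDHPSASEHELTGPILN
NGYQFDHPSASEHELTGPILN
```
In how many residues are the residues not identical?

No positions differ; the sequences are identical.

0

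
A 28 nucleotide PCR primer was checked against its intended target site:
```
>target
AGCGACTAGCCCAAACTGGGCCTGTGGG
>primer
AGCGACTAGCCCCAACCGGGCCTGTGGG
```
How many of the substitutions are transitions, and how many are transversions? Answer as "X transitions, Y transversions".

Transitions (purine↔purine or pyrimidine↔pyrimidine): 17 T→C.
Transversions (purine↔pyrimidine): 13 A→C.

1 transition, 1 transversion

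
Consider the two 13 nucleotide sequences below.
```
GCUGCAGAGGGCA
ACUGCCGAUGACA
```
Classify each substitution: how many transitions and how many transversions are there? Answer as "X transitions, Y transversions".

2 transitions, 2 transversions

Mismatches (1-based):
position 1: G→A (purine→purine, transition)
position 6: A→C (purine→pyrimidine, transversion)
position 9: G→U (purine→pyrimidine, transversion)
position 11: G→A (purine→purine, transition)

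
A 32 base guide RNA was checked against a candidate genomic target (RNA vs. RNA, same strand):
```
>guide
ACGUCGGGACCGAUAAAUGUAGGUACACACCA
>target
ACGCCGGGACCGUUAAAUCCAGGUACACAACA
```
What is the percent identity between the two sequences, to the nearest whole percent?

5 positions differ (4, 13, 19, 20, 30), so 27 of 32 match: 27/32 = 84.38%.

84%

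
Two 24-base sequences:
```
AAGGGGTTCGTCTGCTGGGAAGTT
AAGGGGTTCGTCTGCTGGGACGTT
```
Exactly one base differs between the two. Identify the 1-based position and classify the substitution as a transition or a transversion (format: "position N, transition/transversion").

position 21, transversion

Position 21 changes A→C. A is a purine and C is a pyrimidine, so this is a transversion.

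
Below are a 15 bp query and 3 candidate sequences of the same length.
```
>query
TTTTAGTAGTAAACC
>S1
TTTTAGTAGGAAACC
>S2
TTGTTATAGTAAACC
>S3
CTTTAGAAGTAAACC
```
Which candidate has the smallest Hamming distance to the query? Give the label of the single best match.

S1

S1 differs at 1 base; S2 differs at 3 bases; S3 differs at 2 bases. The closest is S1.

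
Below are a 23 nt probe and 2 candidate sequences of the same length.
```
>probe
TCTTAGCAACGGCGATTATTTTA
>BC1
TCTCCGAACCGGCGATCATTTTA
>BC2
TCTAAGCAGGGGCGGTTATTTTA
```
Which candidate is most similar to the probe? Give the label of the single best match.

Hamming distances to probe — BC1: 5; BC2: 4.
Smallest is BC2 with 4 mismatches.

BC2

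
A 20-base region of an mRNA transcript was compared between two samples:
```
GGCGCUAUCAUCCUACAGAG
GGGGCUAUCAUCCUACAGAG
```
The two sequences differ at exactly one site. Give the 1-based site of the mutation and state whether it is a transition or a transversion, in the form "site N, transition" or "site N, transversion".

Site 3 changes C→G. C is a pyrimidine and G is a purine, so this is a transversion.

site 3, transversion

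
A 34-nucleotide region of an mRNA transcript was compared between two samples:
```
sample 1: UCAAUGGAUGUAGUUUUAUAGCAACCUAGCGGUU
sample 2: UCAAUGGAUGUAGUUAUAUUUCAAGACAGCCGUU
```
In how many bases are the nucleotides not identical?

7

Mismatches (1-based): base 16: U→A; base 20: A→U; base 21: G→U; base 25: C→G; base 26: C→A; base 27: U→C; base 31: G→C.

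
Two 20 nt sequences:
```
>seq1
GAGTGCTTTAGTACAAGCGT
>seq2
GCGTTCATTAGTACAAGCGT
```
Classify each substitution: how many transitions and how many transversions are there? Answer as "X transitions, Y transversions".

0 transitions, 3 transversions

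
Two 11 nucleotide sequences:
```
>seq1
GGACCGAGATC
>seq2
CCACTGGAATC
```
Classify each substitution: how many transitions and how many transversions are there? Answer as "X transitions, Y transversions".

Mismatches (1-based):
position 1: G→C (purine→pyrimidine, transversion)
position 2: G→C (purine→pyrimidine, transversion)
position 5: C→T (pyrimidine→pyrimidine, transition)
position 7: A→G (purine→purine, transition)
position 8: G→A (purine→purine, transition)

3 transitions, 2 transversions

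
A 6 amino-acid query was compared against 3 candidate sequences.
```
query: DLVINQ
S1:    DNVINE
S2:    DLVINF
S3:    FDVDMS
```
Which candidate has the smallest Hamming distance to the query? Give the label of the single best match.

S1 differs at 2 positions; S2 differs at 1 position; S3 differs at 5 positions. The closest is S2.

S2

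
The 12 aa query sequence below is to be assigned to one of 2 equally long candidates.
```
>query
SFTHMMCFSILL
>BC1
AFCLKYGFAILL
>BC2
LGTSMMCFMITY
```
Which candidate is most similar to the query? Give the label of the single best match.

BC1 differs at 7 residues; BC2 differs at 6 residues. The closest is BC2.

BC2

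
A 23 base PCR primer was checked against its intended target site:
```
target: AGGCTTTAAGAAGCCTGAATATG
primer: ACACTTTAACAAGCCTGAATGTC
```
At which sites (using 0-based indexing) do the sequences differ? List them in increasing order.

Differences at site 1 (G→C), site 2 (G→A), site 9 (G→C), site 20 (A→G), site 22 (G→C).

1, 2, 9, 20, 22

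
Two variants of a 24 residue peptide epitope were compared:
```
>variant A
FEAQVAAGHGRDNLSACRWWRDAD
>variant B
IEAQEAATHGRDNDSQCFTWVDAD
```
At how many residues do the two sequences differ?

8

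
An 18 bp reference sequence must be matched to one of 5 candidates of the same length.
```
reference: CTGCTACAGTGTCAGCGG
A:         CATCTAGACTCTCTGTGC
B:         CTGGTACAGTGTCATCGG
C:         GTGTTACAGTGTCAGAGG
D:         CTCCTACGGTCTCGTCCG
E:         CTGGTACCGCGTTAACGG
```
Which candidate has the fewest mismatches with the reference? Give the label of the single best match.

B

A differs at 8 bases; B differs at 2 bases; C differs at 3 bases; D differs at 6 bases; E differs at 5 bases. The closest is B.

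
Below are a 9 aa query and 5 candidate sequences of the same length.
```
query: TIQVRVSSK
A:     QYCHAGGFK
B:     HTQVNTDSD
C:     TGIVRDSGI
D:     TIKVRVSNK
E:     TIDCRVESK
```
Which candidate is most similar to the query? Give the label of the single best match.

Hamming distances to query — A: 8; B: 6; C: 5; D: 2; E: 3.
Smallest is D with 2 mismatches.

D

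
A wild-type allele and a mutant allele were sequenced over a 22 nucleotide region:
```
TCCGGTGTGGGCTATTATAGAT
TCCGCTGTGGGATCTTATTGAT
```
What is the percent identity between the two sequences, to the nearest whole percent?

Mismatches at positions 5, 12, 14, 19 (1-based): 4 of 22.
Identical positions: 18/22 = 81.82% → 82%.

82%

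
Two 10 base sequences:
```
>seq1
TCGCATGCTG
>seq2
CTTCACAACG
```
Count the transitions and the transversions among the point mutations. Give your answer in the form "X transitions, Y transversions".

5 transitions, 2 transversions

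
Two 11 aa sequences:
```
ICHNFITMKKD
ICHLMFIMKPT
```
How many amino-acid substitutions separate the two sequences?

The sequences differ at residues 4, 5, 6, 7, 10, 11 (1-based) — 6 in total.

6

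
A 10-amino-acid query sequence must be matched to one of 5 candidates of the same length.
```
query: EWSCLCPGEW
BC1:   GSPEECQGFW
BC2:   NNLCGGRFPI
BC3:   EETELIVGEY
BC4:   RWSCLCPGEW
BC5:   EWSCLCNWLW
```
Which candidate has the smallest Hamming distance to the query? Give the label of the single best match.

Hamming distances to query — BC1: 7; BC2: 9; BC3: 6; BC4: 1; BC5: 3.
Smallest is BC4 with 1 mismatch.

BC4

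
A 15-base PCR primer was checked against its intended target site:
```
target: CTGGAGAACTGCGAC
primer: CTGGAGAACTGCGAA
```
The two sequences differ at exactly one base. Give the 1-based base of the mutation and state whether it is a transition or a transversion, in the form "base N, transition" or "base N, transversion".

The sequences differ only at base 15: C→A (pyrimidine→purine), a transversion.

base 15, transversion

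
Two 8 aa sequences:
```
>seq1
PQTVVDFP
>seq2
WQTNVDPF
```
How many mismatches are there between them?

Mismatches (1-based): position 1: P→W; position 4: V→N; position 7: F→P; position 8: P→F.

4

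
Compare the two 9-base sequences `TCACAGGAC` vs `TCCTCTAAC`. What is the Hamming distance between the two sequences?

5

The sequences differ at sites 3, 4, 5, 6, 7 (1-based) — 5 in total.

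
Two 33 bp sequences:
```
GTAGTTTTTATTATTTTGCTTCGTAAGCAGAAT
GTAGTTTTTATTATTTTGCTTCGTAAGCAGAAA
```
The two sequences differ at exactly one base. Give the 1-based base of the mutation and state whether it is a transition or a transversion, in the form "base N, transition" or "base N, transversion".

base 33, transversion

The sequences differ only at base 33: T→A (pyrimidine→purine), a transversion.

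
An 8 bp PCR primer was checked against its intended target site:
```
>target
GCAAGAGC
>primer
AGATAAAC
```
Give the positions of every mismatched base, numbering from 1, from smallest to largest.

Differences at position 1 (G→A), position 2 (C→G), position 4 (A→T), position 5 (G→A), position 7 (G→A).

1, 2, 4, 5, 7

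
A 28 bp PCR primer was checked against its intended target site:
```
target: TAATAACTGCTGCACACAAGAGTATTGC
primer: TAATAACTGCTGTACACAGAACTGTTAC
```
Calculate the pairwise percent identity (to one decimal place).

78.6%

Mismatches at positions 13, 19, 20, 22, 24, 27 (1-based): 6 of 28.
Identical positions: 22/28 = 78.57% → 78.6%.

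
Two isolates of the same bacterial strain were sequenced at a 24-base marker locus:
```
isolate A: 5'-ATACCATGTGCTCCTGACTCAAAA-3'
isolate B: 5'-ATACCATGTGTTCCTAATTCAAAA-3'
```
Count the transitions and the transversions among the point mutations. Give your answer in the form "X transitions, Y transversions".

Mismatches (1-based):
site 11: C→T (pyrimidine→pyrimidine, transition)
site 16: G→A (purine→purine, transition)
site 18: C→T (pyrimidine→pyrimidine, transition)

3 transitions, 0 transversions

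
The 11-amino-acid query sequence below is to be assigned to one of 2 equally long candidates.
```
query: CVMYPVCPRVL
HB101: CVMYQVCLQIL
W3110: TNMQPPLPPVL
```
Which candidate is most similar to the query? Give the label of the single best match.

HB101

Hamming distances to query — HB101: 4; W3110: 6.
Smallest is HB101 with 4 mismatches.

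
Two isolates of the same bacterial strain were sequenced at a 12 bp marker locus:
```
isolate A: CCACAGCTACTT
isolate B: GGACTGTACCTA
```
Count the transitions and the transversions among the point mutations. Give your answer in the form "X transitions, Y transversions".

1 transition, 6 transversions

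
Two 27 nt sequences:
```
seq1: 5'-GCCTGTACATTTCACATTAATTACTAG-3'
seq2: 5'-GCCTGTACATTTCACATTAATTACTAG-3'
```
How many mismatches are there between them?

0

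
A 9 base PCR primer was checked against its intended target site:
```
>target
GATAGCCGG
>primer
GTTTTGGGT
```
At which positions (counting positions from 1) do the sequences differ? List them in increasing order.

2, 4, 5, 6, 7, 9

Scanning 1-based: 2: A/T; 4: A/T; 5: G/T; 6: C/G; 7: C/G; 9: G/T.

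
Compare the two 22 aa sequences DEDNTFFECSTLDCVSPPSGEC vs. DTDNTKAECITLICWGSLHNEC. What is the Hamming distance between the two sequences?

Comparing position by position, 11 residues differ: 2 (E/T), 6 (F/K), 7 (F/A), 10 (S/I), 13 (D/I), 15 (V/W), 16 (S/G), 17 (P/S), 18 (P/L), 19 (S/H), 20 (G/N).

11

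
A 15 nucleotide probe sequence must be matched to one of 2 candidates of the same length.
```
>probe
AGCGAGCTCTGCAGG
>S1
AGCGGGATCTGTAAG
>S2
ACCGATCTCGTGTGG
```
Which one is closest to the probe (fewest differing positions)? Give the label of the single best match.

S1 differs at 4 positions; S2 differs at 6 positions. The closest is S1.

S1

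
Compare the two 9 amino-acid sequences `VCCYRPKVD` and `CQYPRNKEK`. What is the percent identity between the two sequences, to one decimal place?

Mismatches at positions 1, 2, 3, 4, 6, 8, 9 (1-based): 7 of 9.
Identical positions: 2/9 = 22.22% → 22.2%.

22.2%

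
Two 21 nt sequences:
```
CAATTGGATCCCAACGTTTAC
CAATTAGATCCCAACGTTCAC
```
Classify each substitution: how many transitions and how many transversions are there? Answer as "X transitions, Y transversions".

Mismatches (1-based):
base 6: G→A (purine→purine, transition)
base 19: T→C (pyrimidine→pyrimidine, transition)

2 transitions, 0 transversions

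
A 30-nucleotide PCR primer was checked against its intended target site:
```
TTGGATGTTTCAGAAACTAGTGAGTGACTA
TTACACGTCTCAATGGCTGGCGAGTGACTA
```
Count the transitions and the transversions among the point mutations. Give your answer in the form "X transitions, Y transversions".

Mismatches (1-based):
position 3: G→A (purine→purine, transition)
position 4: G→C (purine→pyrimidine, transversion)
position 6: T→C (pyrimidine→pyrimidine, transition)
position 9: T→C (pyrimidine→pyrimidine, transition)
position 13: G→A (purine→purine, transition)
position 14: A→T (purine→pyrimidine, transversion)
position 15: A→G (purine→purine, transition)
position 16: A→G (purine→purine, transition)
position 19: A→G (purine→purine, transition)
position 21: T→C (pyrimidine→pyrimidine, transition)

8 transitions, 2 transversions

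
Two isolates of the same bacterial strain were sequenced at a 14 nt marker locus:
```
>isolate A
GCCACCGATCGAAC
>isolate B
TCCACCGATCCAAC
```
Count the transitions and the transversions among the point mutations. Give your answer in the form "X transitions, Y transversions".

0 transitions, 2 transversions

Transitions (purine↔purine or pyrimidine↔pyrimidine): none.
Transversions (purine↔pyrimidine): 1 G→T, 11 G→C.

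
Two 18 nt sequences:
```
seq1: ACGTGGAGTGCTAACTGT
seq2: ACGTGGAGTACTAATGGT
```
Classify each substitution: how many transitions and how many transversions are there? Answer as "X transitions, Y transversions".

2 transitions, 1 transversion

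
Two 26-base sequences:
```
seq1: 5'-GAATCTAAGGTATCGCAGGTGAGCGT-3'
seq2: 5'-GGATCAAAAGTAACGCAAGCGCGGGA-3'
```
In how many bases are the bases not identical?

9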